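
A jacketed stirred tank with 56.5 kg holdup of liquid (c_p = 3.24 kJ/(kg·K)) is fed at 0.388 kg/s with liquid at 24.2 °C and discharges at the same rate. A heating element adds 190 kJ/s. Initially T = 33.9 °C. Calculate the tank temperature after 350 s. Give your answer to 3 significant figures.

163 °C

M c_p dT/dt = ṁ c_p (T_in − T) + Q̇.
τ = M/ṁ = 145.62 s; T_ss = T_in + Q̇/(ṁ c_p) = 24.2 + 190/(0.388·3.24) = 175.34 °C.
Integrating: T(t) = T_ss + (T₀ − T_ss) e^(−t/τ).
T(350) = 175.34 + (-141.44)·e^(−350/145.62) = 175.34 + (-141.44)·0.090397 = 162.55 °C.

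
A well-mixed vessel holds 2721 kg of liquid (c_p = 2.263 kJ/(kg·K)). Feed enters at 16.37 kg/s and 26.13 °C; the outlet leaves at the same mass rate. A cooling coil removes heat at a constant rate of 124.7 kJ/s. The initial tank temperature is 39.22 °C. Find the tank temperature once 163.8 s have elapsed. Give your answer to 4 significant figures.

28.91 °C

Energy balance: M c_p dT/dt = ṁ c_p (T_in − T) − 124.7.
Rearrange: dT/dt = (T_ss − T)/τ with τ = M/ṁ = 166.219 s and T_ss = T_in − Q̇/(ṁ c_p) = 22.7639 °C.
Solution: T(t) = T_ss + (T₀ − T_ss) e^(−t/τ).
T(163.8) = 22.7639 + (16.4561)·e^(−163.8/166.219) = 22.7639 + (16.4561)·0.373272 = 28.9065 °C.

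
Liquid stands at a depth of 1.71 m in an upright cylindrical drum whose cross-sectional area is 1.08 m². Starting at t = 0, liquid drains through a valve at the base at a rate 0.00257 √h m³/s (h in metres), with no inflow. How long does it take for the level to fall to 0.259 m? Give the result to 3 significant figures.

671 s

With no inflow, A dh/dt = −0.00257 √h.
Separate and integrate: 2(√h − √h₀) = −(0.00257/A) t.
t = 2A(√h₀ − √h)/0.00257 = 2·1.08·(√1.71 − √0.259)/0.00257
  = 2.1600 × (1.3077 − 0.50892) / 0.00257 = 671.32 s.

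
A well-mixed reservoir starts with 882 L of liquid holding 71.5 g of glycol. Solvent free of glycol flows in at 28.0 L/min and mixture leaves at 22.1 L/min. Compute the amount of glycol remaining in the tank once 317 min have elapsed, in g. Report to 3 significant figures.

Let m(t) be the amount of glycol. Volume: V(t) = V₀ + (Q_in − Q_out) t = 882 + 5.9000 t; V(317) = 2752.3 L.
Solute balance: dm/dt = 0 − Q_out C = −Q_out m/V(t).
Separate: dm/m = −Q_out dt/V(t) ⇒ ln(m/m₀) = −(Q_out/(Q_in−Q_out)) ln(V/V₀).
m = m₀ (V₀/V)^(Q_out/(Q_in−Q_out)) = 71.5 × (882/2752.3)^(3.7458) = 1.0070 g.

1.01 g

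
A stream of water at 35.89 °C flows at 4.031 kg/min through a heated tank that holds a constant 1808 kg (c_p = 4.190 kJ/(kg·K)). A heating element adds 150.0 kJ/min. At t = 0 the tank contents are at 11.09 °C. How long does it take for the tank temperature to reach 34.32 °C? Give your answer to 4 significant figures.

M c_p dT/dt = ṁ c_p (T_in − T) + Q̇.
τ = M/ṁ = 448.524 min; T_ss = T_in + Q̇/(ṁ c_p) = 44.7711 °C.
T(t) = T_ss + (T₀ − T_ss) e^(−t/τ). Set T = 34.32:
e^(−t/τ) = (34.32 − 44.7711)/(11.09 − 44.7711) = 0.310295
t = −448.524 · ln(0.310295) = 524.877 min.

524.9 min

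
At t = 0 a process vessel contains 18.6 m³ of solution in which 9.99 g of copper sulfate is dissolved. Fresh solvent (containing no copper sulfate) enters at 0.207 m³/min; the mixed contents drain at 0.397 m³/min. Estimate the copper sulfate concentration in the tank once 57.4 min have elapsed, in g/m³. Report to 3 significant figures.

0.205 g/m³

Total volume: dV/dt = Q_in − Q_out = -0.19000 m³/min, so V(t) = 18.6 − 0.19000 t and V(57.4) = 7.6940 m³.
Species balance (pure solvent in): dm/dt = −Q_out · m/V(t).
Separate: dm/m = −Q_out dt/V(t) ⇒ ln(m/m₀) = −(Q_out/(Q_in−Q_out)) ln(V/V₀).
m = m₀ (V₀/V)^(Q_out/(Q_in−Q_out)) = 9.99 × (18.6/7.6940)^(-2.0895) = 1.5796 g.
C = m/V = 1.5796/7.6940 = 0.20530 g/m³.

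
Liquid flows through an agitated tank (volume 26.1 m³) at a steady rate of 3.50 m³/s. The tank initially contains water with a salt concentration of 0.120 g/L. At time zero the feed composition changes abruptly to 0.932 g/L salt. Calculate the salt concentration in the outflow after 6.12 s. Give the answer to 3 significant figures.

0.575 g/L

Unsteady species balance (constant V, well mixed): V dC/dt = Q(C_in − C).
Time constant τ = V/Q = 26.1/3.50 = 7.4571 s.
Solution: C(t) = C_in + (C₀ − C_in) e^(−t/τ).
C(6.12) = 0.932 + (0.120 − 0.932)·e^(−6.12/7.4571) = 0.932 + (-0.81200)·0.44013 = 0.57462 g/L.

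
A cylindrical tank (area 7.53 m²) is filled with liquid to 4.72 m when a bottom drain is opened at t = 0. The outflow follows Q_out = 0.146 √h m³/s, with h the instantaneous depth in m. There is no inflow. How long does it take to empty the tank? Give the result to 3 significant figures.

224 s

A dh/dt = −Q_out = −0.146 √h.
Separate and integrate: 2(√h − √h₀) = −(0.146/A) t.
Tank is empty when √h = 0: t_empty = 2A√h₀/0.146.
t_empty = 2·7.53·√4.72/0.146 = 15.060·2.1726/0.146 = 224.10 s.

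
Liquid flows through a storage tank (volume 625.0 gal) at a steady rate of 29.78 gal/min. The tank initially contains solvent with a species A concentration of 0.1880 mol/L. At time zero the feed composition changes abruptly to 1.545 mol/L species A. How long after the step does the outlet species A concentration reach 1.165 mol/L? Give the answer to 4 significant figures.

Species balance: V dC/dt = Q(C_in − C) ⇒ τ = V/Q = 20.9872 min.
C(t) = C_in + (C₀ − C_in) e^(−t/τ). Set C = 1.165 and solve for t:
e^(−t/τ) = (C − C_in)/(C₀ − C_in) = (1.165 − 1.545)/(0.1880 − 1.545) = 0.280029
t = −τ ln(…) = 20.9872 × 1.27286 = 26.7138 min.

26.71 min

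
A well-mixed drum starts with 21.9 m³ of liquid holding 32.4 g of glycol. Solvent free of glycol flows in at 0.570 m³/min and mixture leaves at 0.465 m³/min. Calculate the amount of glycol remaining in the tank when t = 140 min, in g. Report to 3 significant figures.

Total volume: dV/dt = Q_in − Q_out = 0.10500 m³/min, so V(t) = 21.9 + 0.10500 t and V(140) = 36.600 m³.
No glycol enters, so dm/dt = −Q_out · (m/V).
Separate: dm/m = −Q_out dt/V(t) ⇒ ln(m/m₀) = −(Q_out/(Q_in−Q_out)) ln(V/V₀).
m = m₀ (V₀/V)^(Q_out/(Q_in−Q_out)) = 32.4 × (21.9/36.600)^(4.4286) = 3.3328 g.

3.33 g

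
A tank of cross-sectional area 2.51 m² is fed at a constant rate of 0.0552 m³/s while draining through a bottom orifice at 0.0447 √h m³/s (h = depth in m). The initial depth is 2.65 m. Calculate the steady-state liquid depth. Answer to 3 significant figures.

1.52 m

A dh/dt = Q_in − 0.0447 √h. Steady state requires inflow = outflow:
Q_in = 0.0447 √h_ss ⇒ √h_ss = 0.0552/0.0447 = 1.2349.
h_ss = 1.2349² = 1.5250 m. (Since h₀ = 2.65 m > h_ss, the level will fall toward this value.)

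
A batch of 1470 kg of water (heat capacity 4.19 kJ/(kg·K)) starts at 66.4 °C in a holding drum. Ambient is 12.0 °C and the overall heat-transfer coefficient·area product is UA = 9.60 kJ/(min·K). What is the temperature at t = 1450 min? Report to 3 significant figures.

17.7 °C

M c_p dT/dt = −UA(T − T_amb).
dT/dt = (T_ss − T)/τ with T_ss = T_amb = 12.000 °C, τ = M c_p/UA = 1470·4.19/9.60 = 641.59 min.
This is linear first-order; T(t) = T_ss + (T₀ − T_ss) e^(−t/τ).
T(1450) = 12.000 + (54.400)·0.10435 = 17.677 °C.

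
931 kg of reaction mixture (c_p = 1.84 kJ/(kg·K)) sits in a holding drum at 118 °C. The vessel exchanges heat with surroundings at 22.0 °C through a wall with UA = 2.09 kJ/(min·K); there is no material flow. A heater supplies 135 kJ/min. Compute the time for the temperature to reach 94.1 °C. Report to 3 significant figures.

1170 min

Energy balance: M c_p dT/dt = −UA(T − T_amb) + Q̇.
τ = M c_p/UA = 819.64 min; T_ss = T_amb + Q̇/UA = 22.0 + 135/2.09 = 86.593 °C.
T(t) = T_ss + (T₀ − T_ss)e^(−t/τ); set T = 94.1:
t = −τ ln[(T − T_ss)/(T₀ − T_ss)] = −819.64 · ln(0.23902) = 1173.1 min.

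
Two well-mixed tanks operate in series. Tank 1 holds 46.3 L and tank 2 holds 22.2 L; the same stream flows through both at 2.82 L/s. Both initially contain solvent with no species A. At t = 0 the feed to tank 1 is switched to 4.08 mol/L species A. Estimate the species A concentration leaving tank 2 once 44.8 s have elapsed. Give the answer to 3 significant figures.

3.58 mol/L

Each tank obeys Vᵢ dCᵢ/dt = Q(Cᵢ₋₁ − Cᵢ), so τᵢ = Vᵢ/Q.
τ₁ = 46.3/2.82 = 16.418 s; τ₂ = 22.2/2.82 = 7.8723 s.
Solving the cascade with C₁(0)=C₂(0)=0 gives C₂(t) = C_in[1 − (τ₁ e^(−t/τ₁) − τ₂ e^(−t/τ₂))/(τ₁ − τ₂)].
At t = 44.8: e^(−t/τ₁) = 0.065308, e^(−t/τ₂) = 0.0033769.
C₂ = 4.08·[1 − (16.418·0.065308 − 7.8723·0.0033769)/(8.5461)] = 4.08·0.87764 = 3.5808 mol/L.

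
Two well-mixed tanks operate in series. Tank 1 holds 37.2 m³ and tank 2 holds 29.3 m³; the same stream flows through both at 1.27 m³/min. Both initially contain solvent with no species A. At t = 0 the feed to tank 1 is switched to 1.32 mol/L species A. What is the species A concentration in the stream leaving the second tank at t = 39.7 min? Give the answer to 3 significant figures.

0.593 mol/L

Each tank obeys Vᵢ dCᵢ/dt = Q(Cᵢ₋₁ − Cᵢ), so τᵢ = Vᵢ/Q.
τ₁ = 37.2/1.27 = 29.291 min; τ₂ = 29.3/1.27 = 23.071 min.
Solving the cascade with C₁(0)=C₂(0)=0 gives C₂(t) = C_in[1 − (τ₁ e^(−t/τ₁) − τ₂ e^(−t/τ₂))/(τ₁ − τ₂)].
At t = 39.7: e^(−t/τ₁) = 0.25786, e^(−t/τ₂) = 0.17893.
C₂ = 1.32·[1 − (29.291·0.25786 − 23.071·0.17893)/(6.2205)] = 1.32·0.44940 = 0.59320 mol/L.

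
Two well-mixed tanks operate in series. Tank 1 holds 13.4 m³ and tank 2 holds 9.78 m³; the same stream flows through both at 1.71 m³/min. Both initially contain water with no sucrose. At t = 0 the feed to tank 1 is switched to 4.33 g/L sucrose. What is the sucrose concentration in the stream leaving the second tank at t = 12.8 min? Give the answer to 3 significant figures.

2.45 g/L

Species balance on tank i: dCᵢ/dt = (Cᵢ₋₁ − Cᵢ)/τᵢ with τᵢ = Vᵢ/Q.
τ₁ = 13.4/1.71 = 7.8363 min; τ₂ = 9.78/1.71 = 5.7193 min.
Tank 1: C₁ = C_in(1 − e^(−t/τ₁)). Tank 2 (τ₁ ≠ τ₂): C₂ = C_in[1 − (τ₁ e^(−t/τ₁) − τ₂ e^(−t/τ₂))/(τ₁ − τ₂)].
At t = 12.8: e^(−t/τ₁) = 0.19526, e^(−t/τ₂) = 0.10667.
C₂ = 4.33·[1 − (7.8363·0.19526 − 5.7193·0.10667)/(2.1170)] = 4.33·0.56540 = 2.4482 g/L.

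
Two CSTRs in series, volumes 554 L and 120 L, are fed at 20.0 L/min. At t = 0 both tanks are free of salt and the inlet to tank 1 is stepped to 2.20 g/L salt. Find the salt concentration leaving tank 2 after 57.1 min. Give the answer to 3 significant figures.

1.84 g/L

Time constants: τᵢ = Vᵢ/Q for each well-mixed tank.
τ₁ = 554/20.0 = 27.700 min; τ₂ = 120/20.0 = 6.0000 min.
Solving the cascade with C₁(0)=C₂(0)=0 gives C₂(t) = C_in[1 − (τ₁ e^(−t/τ₁) − τ₂ e^(−t/τ₂))/(τ₁ − τ₂)].
At t = 57.1: e^(−t/τ₁) = 0.12728, e^(−t/τ₂) = 7.3615e-05.
C₂ = 2.20·[1 − (27.700·0.12728 − 6.0000·7.3615e-05)/(21.700)] = 2.20·0.83755 = 1.8426 g/L.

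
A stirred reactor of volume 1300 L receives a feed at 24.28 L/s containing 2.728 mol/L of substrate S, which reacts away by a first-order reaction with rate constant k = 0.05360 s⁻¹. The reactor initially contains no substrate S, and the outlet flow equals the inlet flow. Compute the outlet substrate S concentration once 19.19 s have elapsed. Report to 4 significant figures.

0.5288 mol/L

Species balance: V dC/dt = Q C_in − Q C − k V C.
This is linear with rate a = Q/V + k = 0.0722769 s⁻¹.
C_ss = Q C_in/(Q + kV) = 0.704937 mol/L; C(t) = C_ss + (C₀ − C_ss) e^(−a t).
C(19.19) = 0.704937 + (-0.704937)·e^(−0.0722769·19.19) = 0.704937 + (-0.704937)·0.249825 = 0.528826 mol/L.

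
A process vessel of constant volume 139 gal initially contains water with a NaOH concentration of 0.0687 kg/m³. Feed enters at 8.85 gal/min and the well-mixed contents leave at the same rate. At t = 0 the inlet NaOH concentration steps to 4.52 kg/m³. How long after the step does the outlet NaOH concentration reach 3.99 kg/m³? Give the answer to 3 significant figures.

Species balance: V dC/dt = Q(C_in − C) ⇒ τ = V/Q = 15.706 min.
C(t) = C_in + (C₀ − C_in) e^(−t/τ). Set C = 3.99 and solve for t:
e^(−t/τ) = (C − C_in)/(C₀ − C_in) = (3.99 − 4.52)/(0.0687 − 4.52) = 0.11907
t = −τ ln(…) = 15.706 × 2.1281 = 33.424 min.

33.4 min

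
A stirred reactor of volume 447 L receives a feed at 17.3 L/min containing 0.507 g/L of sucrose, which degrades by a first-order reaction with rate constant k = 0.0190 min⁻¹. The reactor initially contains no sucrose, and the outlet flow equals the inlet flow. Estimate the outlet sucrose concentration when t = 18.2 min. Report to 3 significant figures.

0.221 g/L

Species balance: V dC/dt = Q C_in − Q C − k V C.
dC/dt = (Q/V) C_in − (Q/V + k) C; effective rate a = Q/V + k = 0.038702 + 0.0190 = 0.057702 min⁻¹.
C_ss = Q C_in/(Q + kV) = 0.34006 g/L; C(t) = C_ss + (C₀ − C_ss) e^(−a t).
C(18.2) = 0.34006 + (-0.34006)·e^(−0.057702·18.2) = 0.34006 + (-0.34006)·0.34987 = 0.22108 g/L.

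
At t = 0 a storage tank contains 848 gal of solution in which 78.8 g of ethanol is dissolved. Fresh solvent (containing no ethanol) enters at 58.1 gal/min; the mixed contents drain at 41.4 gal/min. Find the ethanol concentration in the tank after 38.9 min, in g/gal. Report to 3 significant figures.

0.0128 g/gal

Total volume: dV/dt = Q_in − Q_out = 16.700 gal/min, so V(t) = 848 + 16.700 t and V(38.9) = 1497.6 gal.
Solute balance: dm/dt = 0 − Q_out C = −Q_out m/V(t).
dm/m = −Q_out dt/(V₀ + 16.700 t); integrating gives ln(m/m₀) = −(Q_out/(Q_in−Q_out)) ln(V/V₀).
m = m₀ (V₀/V)^(Q_out/(Q_in−Q_out)) = 78.8 × (848/1497.6)^(2.4790) = 19.239 g.
C = m/V = 19.239/1497.6 = 0.012846 g/gal.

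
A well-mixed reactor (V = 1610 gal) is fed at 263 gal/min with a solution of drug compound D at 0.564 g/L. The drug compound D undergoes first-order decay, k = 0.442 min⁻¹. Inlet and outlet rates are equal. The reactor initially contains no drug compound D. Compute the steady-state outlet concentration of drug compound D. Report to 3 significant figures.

0.152 g/L

Species balance: V dC/dt = Q C_in − Q C − k V C.
At steady state: 0 = Q C_in − (Q + kV) C_ss, so C_ss = Q C_in/(Q + kV).
C_ss = 263·0.564/(263 + 0.442·1610) = 148.33/974.62 = 0.15219 g/L.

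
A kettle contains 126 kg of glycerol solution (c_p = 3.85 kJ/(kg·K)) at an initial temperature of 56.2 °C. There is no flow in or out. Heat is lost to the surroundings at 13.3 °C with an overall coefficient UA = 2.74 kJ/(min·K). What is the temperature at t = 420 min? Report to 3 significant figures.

17.3 °C

Lumped-capacitance energy balance: M c_p dT/dt = UA(T_amb − T).
dT/dt = (T_ss − T)/τ with T_ss = T_amb = 13.300 °C, τ = M c_p/UA = 126·3.85/2.74 = 177.04 min.
Integrating: T(t) = T_ss + (T₀ − T_ss) e^(−t/τ).
T(420) = 13.300 + (42.900)·0.093266 = 17.301 °C.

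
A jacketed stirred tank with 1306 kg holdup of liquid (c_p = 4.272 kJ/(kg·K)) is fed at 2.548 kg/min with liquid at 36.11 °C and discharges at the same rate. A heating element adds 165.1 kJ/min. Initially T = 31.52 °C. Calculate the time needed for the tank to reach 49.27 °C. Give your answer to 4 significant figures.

1172 min

M c_p dT/dt = ṁ c_p (T_in − T) + Q̇.
τ = M/ṁ = 512.559 min; T_ss = T_in + Q̇/(ṁ c_p) = 51.2776 °C.
T(t) = T_ss + (T₀ − T_ss) e^(−t/τ). Set T = 49.27:
e^(−t/τ) = (49.27 − 51.2776)/(31.52 − 51.2776) = 0.101611
t = −512.559 · ln(0.101611) = 1172.02 min.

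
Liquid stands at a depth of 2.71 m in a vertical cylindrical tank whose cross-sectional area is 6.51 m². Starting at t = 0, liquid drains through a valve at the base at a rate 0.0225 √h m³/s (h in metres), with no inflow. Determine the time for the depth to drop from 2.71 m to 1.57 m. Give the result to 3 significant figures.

A dh/dt = −Q_out = −0.0225 √h.
Separate and integrate: 2(√h − √h₀) = −(0.0225/A) t.
t = 2A(√h₀ − √h)/0.0225 = 2·6.51·(√2.71 − √1.57)/0.0225
  = 13.020 × (1.6462 − 1.2530) / 0.0225 = 227.54 s.

228 s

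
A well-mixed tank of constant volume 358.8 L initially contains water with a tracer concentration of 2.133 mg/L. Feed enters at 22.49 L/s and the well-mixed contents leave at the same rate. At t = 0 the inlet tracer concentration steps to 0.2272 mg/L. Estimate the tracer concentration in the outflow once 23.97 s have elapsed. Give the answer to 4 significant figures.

0.6514 mg/L

Transient balance on the dissolved component: V dC/dt = Q(C_in − C).
So dC/dt = (C_in − C)/τ with τ = V/Q = 358.8/22.49 = 15.9538 s.
This is linear first-order; C(t) = C_in + (C₀ − C_in) e^(−t/τ).
C(23.97) = 0.2272 + (2.133 − 0.2272)·e^(−23.97/15.9538) = 0.2272 + (1.90580)·0.222580 = 0.651394 mg/L.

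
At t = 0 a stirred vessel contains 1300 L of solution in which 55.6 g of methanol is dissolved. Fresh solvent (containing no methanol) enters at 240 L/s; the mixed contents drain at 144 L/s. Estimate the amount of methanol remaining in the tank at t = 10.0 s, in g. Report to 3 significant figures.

Total volume: dV/dt = Q_in − Q_out = 96.000 L/s, so V(t) = 1300 + 96.000 t and V(10.0) = 2260.0 L.
No methanol enters, so dm/dt = −Q_out · (m/V).
dm/m = −Q_out dt/(V₀ + 96.000 t); integrating gives ln(m/m₀) = −(Q_out/(Q_in−Q_out)) ln(V/V₀).
m = m₀ (V₀/V)^(Q_out/(Q_in−Q_out)) = 55.6 × (1300/2260.0)^(1.5000) = 24.256 g.

24.3 g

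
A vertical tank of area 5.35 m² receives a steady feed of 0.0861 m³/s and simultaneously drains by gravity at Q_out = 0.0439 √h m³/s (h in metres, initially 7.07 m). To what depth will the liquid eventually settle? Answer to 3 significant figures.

Volume balance on the tank: A dh/dt = Q_in − 0.0439 √h. At steady state dh/dt = 0:
Q_in = 0.0439 √h_ss ⇒ √h_ss = 0.0861/0.0439 = 1.9613.
h_ss = 1.9613² = 3.8466 m. (Since h₀ = 7.07 m > h_ss, the level will fall toward this value.)

3.85 m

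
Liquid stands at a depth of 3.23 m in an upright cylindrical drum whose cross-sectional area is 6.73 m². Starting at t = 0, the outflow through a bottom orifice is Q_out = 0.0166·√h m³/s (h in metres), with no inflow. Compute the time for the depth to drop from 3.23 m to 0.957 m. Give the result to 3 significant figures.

664 s

A dh/dt = −Q_out = −0.0166 √h.
Separate and integrate: 2(√h − √h₀) = −(0.0166/A) t.
t = 2A(√h₀ − √h)/0.0166 = 2·6.73·(√3.23 − √0.957)/0.0166
  = 13.460 × (1.7972 − 0.97826) / 0.0166 = 664.05 s.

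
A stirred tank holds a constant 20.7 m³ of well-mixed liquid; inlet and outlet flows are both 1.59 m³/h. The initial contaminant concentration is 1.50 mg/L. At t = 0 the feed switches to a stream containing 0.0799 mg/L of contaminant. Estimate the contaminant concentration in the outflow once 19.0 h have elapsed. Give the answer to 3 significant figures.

0.410 mg/L

Accumulation = in − out for the solute gives V dC/dt = Q(C_in − C).
So dC/dt = (C_in − C)/τ with τ = V/Q = 20.7/1.59 = 13.019 h.
C approaches C_in exponentially: C(t) = C_in + (C₀ − C_in) e^(−t/τ).
C(19.0) = 0.0799 + (1.50 − 0.0799)·e^(−19.0/13.019) = 0.0799 + (1.4201)·0.23237 = 0.40989 mg/L.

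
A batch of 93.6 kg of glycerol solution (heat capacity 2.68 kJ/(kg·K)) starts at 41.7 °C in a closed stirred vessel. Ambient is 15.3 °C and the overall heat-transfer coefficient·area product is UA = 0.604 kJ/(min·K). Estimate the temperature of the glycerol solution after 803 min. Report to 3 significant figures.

Lumped-capacitance energy balance: M c_p dT/dt = UA(T_amb − T).
dT/dt = (T_ss − T)/τ with T_ss = T_amb = 15.300 °C, τ = M c_p/UA = 93.6·2.68/0.604 = 415.31 min.
This is linear first-order; T(t) = T_ss + (T₀ − T_ss) e^(−t/τ).
T(803) = 15.300 + (26.400)·0.14464 = 19.119 °C.

19.1 °C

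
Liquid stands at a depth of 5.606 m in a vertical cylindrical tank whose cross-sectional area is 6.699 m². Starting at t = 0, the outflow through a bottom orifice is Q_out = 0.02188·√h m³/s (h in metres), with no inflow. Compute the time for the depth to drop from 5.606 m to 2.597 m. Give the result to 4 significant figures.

A dh/dt = −Q_out = −0.02188 √h.
Separate and integrate: 2(√h − √h₀) = −(0.02188/A) t.
t = 2A(√h₀ − √h)/0.02188 = 2·6.699·(√5.606 − √2.597)/0.02188
  = 13.3980 × (2.36770 − 1.61152) / 0.02188 = 463.038 s.

463.0 s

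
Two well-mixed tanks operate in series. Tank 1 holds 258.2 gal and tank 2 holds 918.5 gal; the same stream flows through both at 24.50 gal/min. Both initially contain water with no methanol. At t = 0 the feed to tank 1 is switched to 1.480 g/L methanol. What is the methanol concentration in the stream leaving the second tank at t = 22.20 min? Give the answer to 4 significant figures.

Species balance on tank i: dCᵢ/dt = (Cᵢ₋₁ − Cᵢ)/τᵢ with τᵢ = Vᵢ/Q.
τ₁ = 258.2/24.50 = 10.5388 min; τ₂ = 918.5/24.50 = 37.4898 min.
Tank 1: C₁ = C_in(1 − e^(−t/τ₁)). Tank 2 (τ₁ ≠ τ₂): C₂ = C_in[1 − (τ₁ e^(−t/τ₁) − τ₂ e^(−t/τ₂))/(τ₁ − τ₂)].
At t = 22.20: e^(−t/τ₁) = 0.121662, e^(−t/τ₂) = 0.553131.
C₂ = 1.480·[1 − (10.5388·0.121662 − 37.4898·0.553131)/(-26.9510)] = 1.480·0.278150 = 0.411663 g/L.

0.4117 g/L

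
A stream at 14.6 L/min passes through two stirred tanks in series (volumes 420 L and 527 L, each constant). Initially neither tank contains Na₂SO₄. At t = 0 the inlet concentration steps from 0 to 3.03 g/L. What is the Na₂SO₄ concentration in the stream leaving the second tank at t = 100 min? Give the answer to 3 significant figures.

2.46 g/L

Each tank obeys Vᵢ dCᵢ/dt = Q(Cᵢ₋₁ − Cᵢ), so τᵢ = Vᵢ/Q.
τ₁ = 420/14.6 = 28.767 min; τ₂ = 527/14.6 = 36.096 min.
Solving the cascade with C₁(0)=C₂(0)=0 gives C₂(t) = C_in[1 − (τ₁ e^(−t/τ₁) − τ₂ e^(−t/τ₂))/(τ₁ − τ₂)].
At t = 100: e^(−t/τ₁) = 0.030925, e^(−t/τ₂) = 0.062637.
C₂ = 3.03·[1 − (28.767·0.030925 − 36.096·0.062637)/(-7.3288)] = 3.03·0.81289 = 2.4630 g/L.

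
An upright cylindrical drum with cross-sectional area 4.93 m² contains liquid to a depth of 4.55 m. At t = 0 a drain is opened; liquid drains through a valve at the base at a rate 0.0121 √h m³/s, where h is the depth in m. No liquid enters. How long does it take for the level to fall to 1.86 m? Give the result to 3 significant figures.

With no inflow, A dh/dt = −0.0121 √h.
This is separable: 2 d(√h)/dt = −0.0121/A, so √h = √h₀ − (0.0121/(2A)) t.
t = 2A(√h₀ − √h)/0.0121 = 2·4.93·(√4.55 − √1.86)/0.0121
  = 9.8600 × (2.1331 − 1.3638) / 0.0121 = 626.85 s.

627 s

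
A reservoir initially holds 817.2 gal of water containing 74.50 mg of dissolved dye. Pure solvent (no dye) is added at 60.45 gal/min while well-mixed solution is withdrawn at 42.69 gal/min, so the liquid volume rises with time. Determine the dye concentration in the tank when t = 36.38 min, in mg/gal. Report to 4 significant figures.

Total volume: dV/dt = Q_in − Q_out = 17.7600 gal/min, so V(t) = 817.2 + 17.7600 t and V(36.38) = 1463.31 gal.
No dye enters, so dm/dt = −Q_out · (m/V).
Separate: dm/m = −Q_out dt/V(t) ⇒ ln(m/m₀) = −(Q_out/(Q_in−Q_out)) ln(V/V₀).
m = m₀ (V₀/V)^(Q_out/(Q_in−Q_out)) = 74.50 × (817.2/1463.31)^(2.40372) = 18.3653 mg.
C = m/V = 18.3653/1463.31 = 0.0125505 mg/gal.

0.01255 mg/gal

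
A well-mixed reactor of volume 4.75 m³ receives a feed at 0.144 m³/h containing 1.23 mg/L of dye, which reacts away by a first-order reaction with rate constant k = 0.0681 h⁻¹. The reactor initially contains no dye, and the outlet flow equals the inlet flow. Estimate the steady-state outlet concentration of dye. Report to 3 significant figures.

0.379 mg/L

Accumulation = in − out − consumed: V dC/dt = Q C_in − Q C − k V C.
At steady state: 0 = Q C_in − (Q + kV) C_ss, so C_ss = Q C_in/(Q + kV).
C_ss = 0.144·1.23/(0.144 + 0.0681·4.75) = 0.17712/0.46747 = 0.37889 mg/L.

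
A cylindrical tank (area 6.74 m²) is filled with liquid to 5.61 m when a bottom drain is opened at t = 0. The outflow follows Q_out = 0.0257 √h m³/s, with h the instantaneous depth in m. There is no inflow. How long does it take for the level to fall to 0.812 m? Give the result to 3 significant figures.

770 s

With no inflow, A dh/dt = −0.0257 √h.
This is separable: 2 d(√h)/dt = −0.0257/A, so √h = √h₀ − (0.0257/(2A)) t.
t = 2A(√h₀ − √h)/0.0257 = 2·6.74·(√5.61 − √0.812)/0.0257
  = 13.480 × (2.3685 − 0.90111) / 0.0257 = 769.69 s.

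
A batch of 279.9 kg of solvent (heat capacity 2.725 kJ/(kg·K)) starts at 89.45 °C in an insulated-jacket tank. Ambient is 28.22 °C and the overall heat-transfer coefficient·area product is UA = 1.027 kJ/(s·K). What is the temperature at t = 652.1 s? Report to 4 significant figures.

M c_p dT/dt = −UA(T − T_amb).
dT/dt = (T_ss − T)/τ with T_ss = T_amb = 28.2200 °C, τ = M c_p/UA = 279.9·2.725/1.027 = 742.675 s.
Solution: T(t) = T_ss + (T₀ − T_ss) e^(−t/τ).
T(652.1) = 28.2200 + (61.2300)·0.415596 = 53.6669 °C.

53.67 °C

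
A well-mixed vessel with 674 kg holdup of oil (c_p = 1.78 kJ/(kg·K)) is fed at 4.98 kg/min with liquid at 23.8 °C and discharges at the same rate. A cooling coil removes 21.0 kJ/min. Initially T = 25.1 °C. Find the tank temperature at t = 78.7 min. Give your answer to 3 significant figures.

23.5 °C

Heat balance on the well-mixed liquid: M c_p dT/dt = ṁ c_p (T_in − T) − 21.0.
Rearrange: dT/dt = (T_ss − T)/τ with τ = M/ṁ = 135.34 min and T_ss = T_in − Q̇/(ṁ c_p) = 21.431 °C.
T approaches T_ss exponentially: T(t) = T_ss + (T₀ − T_ss) e^(−t/τ).
T(78.7) = 21.431 + (3.6690)·e^(−78.7/135.34) = 21.431 + (3.6690)·0.55906 = 23.482 °C.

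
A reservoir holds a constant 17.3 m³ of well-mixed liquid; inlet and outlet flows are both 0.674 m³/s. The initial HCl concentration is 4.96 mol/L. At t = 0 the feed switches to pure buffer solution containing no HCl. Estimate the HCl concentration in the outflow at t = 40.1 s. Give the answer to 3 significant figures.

1.04 mol/L

Mass balance on the solute (V constant): V dC/dt = Q(C_in − C).
Time constant τ = V/Q = 17.3/0.674 = 25.668 s.
Solution: C(t) = C_in + (C₀ − C_in) e^(−t/τ).
C(40.1) = 0 + (4.96 − 0)·e^(−40.1/25.668) = 0 + (4.9600)·0.20966 = 1.0399 mol/L.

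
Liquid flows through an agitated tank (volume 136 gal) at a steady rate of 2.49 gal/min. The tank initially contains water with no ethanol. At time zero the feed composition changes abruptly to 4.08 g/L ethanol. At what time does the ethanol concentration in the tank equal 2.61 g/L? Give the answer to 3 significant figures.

55.8 min

Species balance: V dC/dt = Q(C_in − C) ⇒ τ = V/Q = 54.618 min.
C(t) = C_in + (C₀ − C_in) e^(−t/τ). Set C = 2.61 and solve for t:
e^(−t/τ) = (C − C_in)/(C₀ − C_in) = (2.61 − 4.08)/(0 − 4.08) = 0.36029
t = −τ ln(…) = 54.618 × 1.0208 = 55.756 min.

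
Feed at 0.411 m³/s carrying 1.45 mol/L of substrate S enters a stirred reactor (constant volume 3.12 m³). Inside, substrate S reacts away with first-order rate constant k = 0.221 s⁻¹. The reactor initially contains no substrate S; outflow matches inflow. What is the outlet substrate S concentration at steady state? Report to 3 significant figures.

0.542 mol/L

Accumulation = in − out − consumed: V dC/dt = Q C_in − Q C − k V C.
Steady state (dC/dt = 0): C_ss = Q C_in/(Q + kV) = C_in/(1 + kV/Q).
C_ss = 0.411·1.45/(0.411 + 0.221·3.12) = 0.59595/1.1005 = 0.54152 mol/L.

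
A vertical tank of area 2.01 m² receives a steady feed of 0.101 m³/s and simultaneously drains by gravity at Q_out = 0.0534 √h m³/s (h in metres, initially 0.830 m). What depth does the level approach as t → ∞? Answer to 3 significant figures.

3.58 m

Volume balance on the tank: A dh/dt = Q_in − 0.0534 √h. At steady state dh/dt = 0:
Q_in = 0.0534 √h_ss ⇒ √h_ss = 0.101/0.0534 = 1.8914.
h_ss = 1.8914² = 3.5773 m. (Since h₀ = 0.830 m < h_ss, the level will rise toward this value.)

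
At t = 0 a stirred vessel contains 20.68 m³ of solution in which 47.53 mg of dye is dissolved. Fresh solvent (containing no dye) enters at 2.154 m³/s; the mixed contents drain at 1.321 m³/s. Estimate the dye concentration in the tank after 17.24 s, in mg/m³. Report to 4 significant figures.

0.5878 mg/m³

Total volume: dV/dt = Q_in − Q_out = 0.833000 m³/s, so V(t) = 20.68 + 0.833000 t and V(17.24) = 35.0409 m³.
Solute balance: dm/dt = 0 − Q_out C = −Q_out m/V(t).
dm/m = −Q_out dt/(V₀ + 0.833000 t); integrating gives ln(m/m₀) = −(Q_out/(Q_in−Q_out)) ln(V/V₀).
m = m₀ (V₀/V)^(Q_out/(Q_in−Q_out)) = 47.53 × (20.68/35.0409)^(1.58583) = 20.5955 mg.
C = m/V = 20.5955/35.0409 = 0.587755 mg/m³.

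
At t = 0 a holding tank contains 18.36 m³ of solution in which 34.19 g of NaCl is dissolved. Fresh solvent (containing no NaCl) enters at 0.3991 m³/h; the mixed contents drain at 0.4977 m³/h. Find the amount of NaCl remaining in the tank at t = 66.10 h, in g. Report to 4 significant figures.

Total volume: dV/dt = Q_in − Q_out = -0.0986000 m³/h, so V(t) = 18.36 − 0.0986000 t and V(66.10) = 11.8425 m³.
Solute balance: dm/dt = 0 − Q_out C = −Q_out m/V(t).
dm/m = −Q_out dt/(V₀ − 0.0986000 t); integrating gives ln(m/m₀) = −(Q_out/(Q_in−Q_out)) ln(V/V₀).
m = m₀ (V₀/V)^(Q_out/(Q_in−Q_out)) = 34.19 × (18.36/11.8425)^(-5.04767) = 3.73837 g.

3.738 g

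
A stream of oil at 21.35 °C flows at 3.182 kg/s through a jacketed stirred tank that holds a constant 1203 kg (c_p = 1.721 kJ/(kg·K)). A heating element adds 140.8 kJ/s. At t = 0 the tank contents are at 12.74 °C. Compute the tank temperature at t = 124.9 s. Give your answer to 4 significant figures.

Unsteady energy balance on the tank contents: M c_p dT/dt = ṁ c_p (T_in − T) + 140.8.
τ = M/ṁ = 378.064 s; T_ss = T_in + Q̇/(ṁ c_p) = 21.35 + 140.8/(3.182·1.721) = 47.0612 °C.
Integrating: T(t) = T_ss + (T₀ − T_ss) e^(−t/τ).
T(124.9) = 47.0612 + (-34.3212)·e^(−124.9/378.064) = 47.0612 + (-34.3212)·0.718660 = 22.3959 °C.

22.40 °C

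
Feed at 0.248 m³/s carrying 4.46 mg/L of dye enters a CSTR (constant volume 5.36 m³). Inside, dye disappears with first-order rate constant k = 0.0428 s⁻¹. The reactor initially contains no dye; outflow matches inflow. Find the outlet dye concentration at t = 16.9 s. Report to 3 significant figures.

1.80 mg/L

V dC/dt = Q(C_in − C) − k V C.
This is linear with rate a = Q/V + k = 0.089069 s⁻¹.
C_ss = Q C_in/(Q + kV) = 2.3168 mg/L; C(t) = C_ss + (C₀ − C_ss) e^(−a t).
C(16.9) = 2.3168 + (-2.3168)·e^(−0.089069·16.9) = 2.3168 + (-2.3168)·0.22196 = 1.8026 mg/L.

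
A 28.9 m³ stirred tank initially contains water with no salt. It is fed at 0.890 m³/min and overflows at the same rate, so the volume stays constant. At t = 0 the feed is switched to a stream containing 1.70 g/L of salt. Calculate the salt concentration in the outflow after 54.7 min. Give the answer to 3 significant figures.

1.38 g/L

Transient balance on the dissolved component: V dC/dt = Q(C_in − C).
So dC/dt = (C_in − C)/τ with τ = V/Q = 28.9/0.890 = 32.472 min.
Solution: C(t) = C_in + (C₀ − C_in) e^(−t/τ).
C(54.7) = 1.70 + (0 − 1.70)·e^(−54.7/32.472) = 1.70 + (-1.7000)·0.18553 = 1.3846 g/L.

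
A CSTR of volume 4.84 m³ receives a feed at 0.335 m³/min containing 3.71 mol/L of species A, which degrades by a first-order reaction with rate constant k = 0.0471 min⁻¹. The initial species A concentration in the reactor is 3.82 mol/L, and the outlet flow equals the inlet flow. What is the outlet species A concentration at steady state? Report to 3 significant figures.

Accumulation = in − out − consumed: V dC/dt = Q C_in − Q C − k V C.
Steady state (dC/dt = 0): C_ss = Q C_in/(Q + kV) = C_in/(1 + kV/Q).
C_ss = 0.335·3.71/(0.335 + 0.0471·4.84) = 1.2429/0.56296 = 2.2077 mol/L.

2.21 mol/L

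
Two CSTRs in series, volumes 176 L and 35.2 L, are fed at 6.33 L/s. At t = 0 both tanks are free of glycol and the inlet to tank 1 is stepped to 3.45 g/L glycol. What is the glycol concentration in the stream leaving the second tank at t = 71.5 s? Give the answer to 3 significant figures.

3.12 g/L

Time constants: τᵢ = Vᵢ/Q for each well-mixed tank.
τ₁ = 176/6.33 = 27.804 s; τ₂ = 35.2/6.33 = 5.5608 s.
Tank 1: C₁ = C_in(1 − e^(−t/τ₁)). Tank 2 (τ₁ ≠ τ₂): C₂ = C_in[1 − (τ₁ e^(−t/τ₁) − τ₂ e^(−t/τ₂))/(τ₁ − τ₂)].
At t = 71.5: e^(−t/τ₁) = 0.076416, e^(−t/τ₂) = 2.6057e-06.
C₂ = 3.45·[1 − (27.804·0.076416 − 5.5608·2.6057e-06)/(22.243)] = 3.45·0.90448 = 3.1205 g/L.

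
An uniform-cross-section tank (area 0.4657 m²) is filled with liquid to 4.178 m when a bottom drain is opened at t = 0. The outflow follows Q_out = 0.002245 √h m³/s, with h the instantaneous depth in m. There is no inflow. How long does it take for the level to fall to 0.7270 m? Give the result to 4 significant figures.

494.3 s

A dh/dt = −Q_out = −0.002245 √h.
∫ h^(−1/2) dh = −(0.002245/A) ∫ dt, giving 2√h = 2√h₀ − (0.002245/A) t.
t = 2A(√h₀ − √h)/0.002245 = 2·0.4657·(√4.178 − √0.7270)/0.002245
  = 0.931400 × (2.04402 − 0.852643) / 0.002245 = 494.274 s.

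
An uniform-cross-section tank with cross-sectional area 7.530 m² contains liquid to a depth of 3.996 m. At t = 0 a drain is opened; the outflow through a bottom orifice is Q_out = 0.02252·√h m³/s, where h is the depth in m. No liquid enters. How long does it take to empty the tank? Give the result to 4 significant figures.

With no inflow, A dh/dt = −0.02252 √h.
∫ h^(−1/2) dh = −(0.02252/A) ∫ dt, giving 2√h = 2√h₀ − (0.02252/A) t.
Set h = 0: 2√h₀ = (0.02252/A) t_empty ⇒ t_empty = 2A√h₀/0.02252.
t_empty = 2·7.530·√3.996/0.02252 = 15.0600·1.99900/0.02252 = 1336.81 s.

1337 s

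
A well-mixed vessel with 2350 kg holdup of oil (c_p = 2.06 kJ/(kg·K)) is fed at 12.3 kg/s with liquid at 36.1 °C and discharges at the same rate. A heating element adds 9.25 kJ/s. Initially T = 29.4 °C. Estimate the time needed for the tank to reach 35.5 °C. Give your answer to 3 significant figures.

M c_p dT/dt = ṁ c_p (T_in − T) + Q̇.
τ = M/ṁ = 191.06 s; T_ss = T_in + Q̇/(ṁ c_p) = 36.465 °C.
T(t) = T_ss + (T₀ − T_ss) e^(−t/τ). Set T = 35.5:
e^(−t/τ) = (35.5 − 36.465)/(29.4 − 36.465) = 0.13660
t = −191.06 · ln(0.13660) = 380.34 s.

380 s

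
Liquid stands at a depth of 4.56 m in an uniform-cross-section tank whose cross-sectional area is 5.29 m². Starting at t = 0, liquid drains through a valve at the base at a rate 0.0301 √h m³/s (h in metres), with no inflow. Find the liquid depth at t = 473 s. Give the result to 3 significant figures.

0.624 m

Mass balance (ρ constant): A dh/dt = −0.0301 √h.
∫ h^(−1/2) dh = −(0.0301/A) ∫ dt, giving 2√h = 2√h₀ − (0.0301/A) t.
√h = √4.56 − 0.0301·473/(2·5.29) = 2.1354 − 1.3457 = 0.78974.
h = 0.78974² = 0.62368 m.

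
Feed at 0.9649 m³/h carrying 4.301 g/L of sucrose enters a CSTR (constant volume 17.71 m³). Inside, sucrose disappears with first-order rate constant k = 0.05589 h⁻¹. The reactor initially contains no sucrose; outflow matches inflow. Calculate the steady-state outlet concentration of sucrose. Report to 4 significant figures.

Accumulation = in − out − consumed: V dC/dt = Q C_in − Q C − k V C.
Steady state (dC/dt = 0): C_ss = Q C_in/(Q + kV) = C_in/(1 + kV/Q).
C_ss = 0.9649·4.301/(0.9649 + 0.05589·17.71) = 4.15003/1.95471 = 2.12309 g/L.

2.123 g/L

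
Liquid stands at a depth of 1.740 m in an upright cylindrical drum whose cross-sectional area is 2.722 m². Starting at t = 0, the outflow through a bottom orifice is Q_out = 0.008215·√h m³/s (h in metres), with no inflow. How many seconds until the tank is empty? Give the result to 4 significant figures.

Accumulation of liquid (constant cross-section A): A dh/dt = −0.008215 √h.
Separate and integrate: 2(√h − √h₀) = −(0.008215/A) t.
Set h = 0: 2√h₀ = (0.008215/A) t_empty ⇒ t_empty = 2A√h₀/0.008215.
t_empty = 2·2.722·√1.740/0.008215 = 5.44400·1.31909/0.008215 = 874.148 s.

874.1 s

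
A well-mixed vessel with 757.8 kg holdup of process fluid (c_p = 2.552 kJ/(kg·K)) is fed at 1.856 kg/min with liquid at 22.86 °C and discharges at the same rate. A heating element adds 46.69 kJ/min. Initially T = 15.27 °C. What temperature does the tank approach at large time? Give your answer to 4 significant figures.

32.72 °C

First-law balance (no shaft work): M c_p dT/dt = ṁ c_p (T_in − T) + 46.69.
At steady state dT/dt = 0 ⇒ T_ss = T_in + Q̇/(ṁ c_p) = 22.86 + 46.69/(1.856·2.552) = 32.7175 °C.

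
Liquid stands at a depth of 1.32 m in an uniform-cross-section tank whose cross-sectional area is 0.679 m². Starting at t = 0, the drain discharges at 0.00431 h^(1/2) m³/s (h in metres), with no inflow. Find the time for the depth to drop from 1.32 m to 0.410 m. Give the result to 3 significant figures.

160 s

A dh/dt = −Q_out = −0.00431 √h.
Separate and integrate: 2(√h − √h₀) = −(0.00431/A) t.
t = 2A(√h₀ − √h)/0.00431 = 2·0.679·(√1.32 − √0.410)/0.00431
  = 1.3580 × (1.1489 − 0.64031) / 0.00431 = 160.25 s.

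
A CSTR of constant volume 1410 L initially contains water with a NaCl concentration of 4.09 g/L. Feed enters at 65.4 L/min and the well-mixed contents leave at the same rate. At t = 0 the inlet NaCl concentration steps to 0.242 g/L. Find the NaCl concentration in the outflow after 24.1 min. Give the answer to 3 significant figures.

1.50 g/L

Transient balance on the dissolved component: V dC/dt = Q(C_in − C).
So dC/dt = (C_in − C)/τ with τ = V/Q = 1410/65.4 = 21.560 min.
Integrating: C(t) = C_in + (C₀ − C_in) e^(−t/τ).
C(24.1) = 0.242 + (4.09 − 0.242)·e^(−24.1/21.560) = 0.242 + (3.8480)·0.32699 = 1.5003 g/L.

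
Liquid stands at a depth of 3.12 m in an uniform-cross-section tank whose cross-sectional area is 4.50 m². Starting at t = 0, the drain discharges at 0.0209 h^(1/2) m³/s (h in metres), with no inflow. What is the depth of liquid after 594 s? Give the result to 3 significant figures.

0.150 m

Mass balance (ρ constant): A dh/dt = −0.0209 √h.
∫ h^(−1/2) dh = −(0.0209/A) ∫ dt, giving 2√h = 2√h₀ − (0.0209/A) t.
√h = √3.12 − 0.0209·594/(2·4.50) = 1.7664 − 1.3794 = 0.38695.
h = 0.38695² = 0.14973 m.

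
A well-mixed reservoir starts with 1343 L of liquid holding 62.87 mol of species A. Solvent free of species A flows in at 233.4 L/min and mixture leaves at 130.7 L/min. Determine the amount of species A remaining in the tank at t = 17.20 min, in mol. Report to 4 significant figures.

Let m(t) be the amount of species A. Volume: V(t) = V₀ + (Q_in − Q_out) t = 1343 + 102.700 t; V(17.20) = 3109.44 L.
Species balance (pure solvent in): dm/dt = −Q_out · m/V(t).
dm/m = −Q_out dt/(V₀ + 102.700 t); integrating gives ln(m/m₀) = −(Q_out/(Q_in−Q_out)) ln(V/V₀).
m = m₀ (V₀/V)^(Q_out/(Q_in−Q_out)) = 62.87 × (1343/3109.44)^(1.27264) = 21.5989 mol.

21.60 mol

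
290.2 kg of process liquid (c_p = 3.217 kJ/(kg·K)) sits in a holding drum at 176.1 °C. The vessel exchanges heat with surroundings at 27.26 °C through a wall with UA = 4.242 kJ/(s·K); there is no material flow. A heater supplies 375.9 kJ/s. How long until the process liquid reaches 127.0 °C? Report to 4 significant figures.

371.7 s

Energy balance: M c_p dT/dt = −UA(T − T_amb) + Q̇.
τ = M c_p/UA = 220.079 s; T_ss = T_amb + Q̇/UA = 27.26 + 375.9/4.242 = 115.874 °C.
T(t) = T_ss + (T₀ − T_ss)e^(−t/τ); set T = 127.0:
t = −τ ln[(T − T_ss)/(T₀ − T_ss)] = −220.079 · ln(0.184739) = 371.671 s.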